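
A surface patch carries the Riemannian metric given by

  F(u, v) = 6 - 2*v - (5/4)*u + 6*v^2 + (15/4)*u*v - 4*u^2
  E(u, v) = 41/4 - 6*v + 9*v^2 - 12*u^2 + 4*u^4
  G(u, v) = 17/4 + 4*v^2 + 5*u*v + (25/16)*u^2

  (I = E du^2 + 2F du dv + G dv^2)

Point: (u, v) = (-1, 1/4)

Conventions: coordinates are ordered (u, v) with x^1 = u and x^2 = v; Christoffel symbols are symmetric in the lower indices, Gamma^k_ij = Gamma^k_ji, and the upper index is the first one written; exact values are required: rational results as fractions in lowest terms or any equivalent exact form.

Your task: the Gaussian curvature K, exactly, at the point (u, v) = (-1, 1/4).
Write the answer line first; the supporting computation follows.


Answer: K = -691/343

E = 21/16, F = 35/16, G = 77/16, EG - F^2 = 49/32 at the point
E_u = 8, E_v = -3/2, F_u = 123/16, F_v = -11/4, G_u = -15/8, G_v = -3
E_vv = 18, F_uv = 15/4, G_uu = 25/8
By Brioschi, K is (det M1 - det M2) divided by (EG - F^2) squared.
M1 = [[-E_vv/2 + F_uv - G_uu/2, E_u/2, F_u - E_v/2], [F_v - G_u/2, E, F], [G_v/2, F, G]] = [[-109/16, 4, 135/16], [-29/16, 21/16, 35/16], [-3/2, 35/16, 77/16]]; det M1 = -22561/4096
M2 = [[0, E_v/2, G_u/2], [E_v/2, E, F], [G_u/2, F, G]] = [[0, -3/4, -15/16], [-3/4, 21/16, 35/16], [-15/16, 35/16, 77/16]]; det M2 = -3213/4096
det M1 - det M2 = -4837/1024; K = -4837/1024 / (49/32)^2 = -691/343


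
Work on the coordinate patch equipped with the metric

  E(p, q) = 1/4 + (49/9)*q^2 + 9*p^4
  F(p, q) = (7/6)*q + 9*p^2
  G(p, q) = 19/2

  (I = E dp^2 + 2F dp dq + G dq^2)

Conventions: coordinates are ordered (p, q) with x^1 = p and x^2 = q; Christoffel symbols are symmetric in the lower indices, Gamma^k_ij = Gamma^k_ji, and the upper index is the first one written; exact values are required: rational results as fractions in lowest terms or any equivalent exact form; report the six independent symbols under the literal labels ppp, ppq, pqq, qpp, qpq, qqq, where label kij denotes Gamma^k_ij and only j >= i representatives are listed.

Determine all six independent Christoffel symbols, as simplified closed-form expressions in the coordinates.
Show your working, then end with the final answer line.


E = 1/4 + (49/9)*q^2 + 9*p^4; F = (7/6)*q + 9*p^2; G = 19/2
Gamma^k_ij = (1/2) g^{kl} (d_i g_jl + d_j g_il - d_l g_ij), with g^inv = (1/(EG-F^2)) [[G, -F], [-F, E]]
first partials: E_p = 36*p^3, E_q = (98/9)*q, F_p = 18*p, F_q = 7/6, G_p = 0, G_q = 0
D = EG - F^2 = 19/8 + (1813/36)*q^2 - 21*p^2*q + (9/2)*p^4
expanded: Gamma^p_pp = (G E_p - 2F F_p + F E_q)/(2D), Gamma^p_pq = (G E_q - F G_p)/(2D), Gamma^p_qq = (2G F_q - G G_p - F G_q)/(2D), Gamma^q_pp = (2E F_p - E E_q - F E_p)/(2D), Gamma^q_pq = (E G_p - F E_q)/(2D), Gamma^q_qq = (E G_q - 2F F_q + F G_p)/(2D); substitute and cancel common factors

Answer: Gamma_ppp = (1944*p^3 + 10584*p^2*q - 4536*p*q + 1372*q^2)/(972*p^4 - 4536*p^2*q + 10878*q^2 + 513), Gamma_ppq = 3724*q/(324*p^4 - 1512*p^2*q + 3626*q^2 + 171), Gamma_pqq = 798/(324*p^4 - 1512*p^2*q + 3626*q^2 + 171), Gamma_qpp = (-31752*p^4*q - 13608*p^3*q + 63504*p*q^2 + 2916*p - 19208*q^3 - 882*q)/(2916*p^4 - 13608*p^2*q + 32634*q^2 + 1539), Gamma_qpq = (-10584*p^2*q - 1372*q^2)/(972*p^4 - 4536*p^2*q + 10878*q^2 + 513), Gamma_qqq = (-756*p^2 - 98*q)/(324*p^4 - 1512*p^2*q + 3626*q^2 + 171)


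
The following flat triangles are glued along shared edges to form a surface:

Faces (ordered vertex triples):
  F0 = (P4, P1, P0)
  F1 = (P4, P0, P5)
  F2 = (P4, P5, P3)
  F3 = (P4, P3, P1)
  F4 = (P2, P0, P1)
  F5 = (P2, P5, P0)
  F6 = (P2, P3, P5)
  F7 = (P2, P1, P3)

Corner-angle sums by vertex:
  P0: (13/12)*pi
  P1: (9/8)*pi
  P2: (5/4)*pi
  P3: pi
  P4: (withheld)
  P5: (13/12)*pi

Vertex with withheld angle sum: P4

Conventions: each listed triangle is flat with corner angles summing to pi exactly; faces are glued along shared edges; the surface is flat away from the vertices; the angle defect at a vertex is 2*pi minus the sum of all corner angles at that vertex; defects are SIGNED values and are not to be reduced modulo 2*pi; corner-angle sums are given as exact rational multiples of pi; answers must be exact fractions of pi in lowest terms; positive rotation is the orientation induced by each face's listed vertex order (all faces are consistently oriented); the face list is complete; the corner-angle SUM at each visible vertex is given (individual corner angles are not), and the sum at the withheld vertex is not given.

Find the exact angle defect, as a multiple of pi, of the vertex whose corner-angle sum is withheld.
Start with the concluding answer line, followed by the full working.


Answer: defect(P4) = (-11/24)*pi

V = 6, E = 12, F = 8; chi = V - E + F = 2
Gauss-Bonnet: total defect = 2*pi*chi = 4*pi; visible defects sum to (107/24)*pi


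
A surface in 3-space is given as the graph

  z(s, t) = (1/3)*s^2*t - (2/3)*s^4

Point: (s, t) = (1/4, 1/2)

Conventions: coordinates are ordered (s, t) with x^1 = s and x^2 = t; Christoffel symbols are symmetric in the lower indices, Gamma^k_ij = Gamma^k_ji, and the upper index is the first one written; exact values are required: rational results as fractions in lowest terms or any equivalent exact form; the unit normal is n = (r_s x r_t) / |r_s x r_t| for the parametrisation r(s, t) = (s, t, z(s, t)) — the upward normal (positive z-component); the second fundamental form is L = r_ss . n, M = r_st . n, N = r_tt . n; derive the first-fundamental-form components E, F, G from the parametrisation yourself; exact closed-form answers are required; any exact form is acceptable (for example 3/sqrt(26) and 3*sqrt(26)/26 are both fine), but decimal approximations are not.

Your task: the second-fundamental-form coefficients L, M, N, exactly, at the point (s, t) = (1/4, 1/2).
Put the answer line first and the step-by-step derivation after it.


Answer: L = -8*sqrt(2309)/2309, M = 8*sqrt(2309)/2309, N = 0

z_s = 1/24, z_t = 1/48, z_ss = -1/6, z_st = 1/6, z_tt = 0
E = 577/576, F = 1/1152, G = 2305/2304; answer radicand W^2 = 2309/2304
unnormalised second-form numerators: l = -1/6, m = 1/6, n = 0; L = l/sqrt(2309/2304), and similarly M = m/sqrt(W^2), N = n/sqrt(W^2)


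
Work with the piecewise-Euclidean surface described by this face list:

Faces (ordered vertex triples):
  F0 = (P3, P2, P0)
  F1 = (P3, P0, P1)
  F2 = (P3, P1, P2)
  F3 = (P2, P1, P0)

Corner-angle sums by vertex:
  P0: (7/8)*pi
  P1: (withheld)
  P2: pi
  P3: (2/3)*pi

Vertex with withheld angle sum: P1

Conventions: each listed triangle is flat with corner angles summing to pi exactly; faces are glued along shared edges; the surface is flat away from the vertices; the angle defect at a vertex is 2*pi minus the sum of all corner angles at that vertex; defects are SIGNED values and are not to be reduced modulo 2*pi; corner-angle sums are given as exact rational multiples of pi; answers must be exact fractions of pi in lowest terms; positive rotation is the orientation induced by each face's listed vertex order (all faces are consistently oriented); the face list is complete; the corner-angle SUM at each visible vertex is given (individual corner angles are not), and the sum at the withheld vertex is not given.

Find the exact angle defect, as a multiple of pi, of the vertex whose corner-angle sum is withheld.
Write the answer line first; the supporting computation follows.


Answer: defect(P1) = (13/24)*pi

V = 4, E = 6, F = 4; chi = V - E + F = 2
Gauss-Bonnet: total defect = 2*pi*chi = 4*pi; visible defects sum to (83/24)*pi


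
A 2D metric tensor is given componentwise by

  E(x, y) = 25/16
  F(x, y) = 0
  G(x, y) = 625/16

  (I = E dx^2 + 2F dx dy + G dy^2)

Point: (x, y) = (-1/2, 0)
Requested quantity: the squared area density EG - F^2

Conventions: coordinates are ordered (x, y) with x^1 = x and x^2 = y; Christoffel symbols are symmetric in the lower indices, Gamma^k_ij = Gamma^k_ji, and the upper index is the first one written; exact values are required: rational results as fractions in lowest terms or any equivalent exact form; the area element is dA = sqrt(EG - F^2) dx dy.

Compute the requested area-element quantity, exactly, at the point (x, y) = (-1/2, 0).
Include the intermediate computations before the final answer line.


E = 25/16, F = 0, G = 625/16; EG - F^2 = 15625/256

Answer: EG - F^2 = 15625/256


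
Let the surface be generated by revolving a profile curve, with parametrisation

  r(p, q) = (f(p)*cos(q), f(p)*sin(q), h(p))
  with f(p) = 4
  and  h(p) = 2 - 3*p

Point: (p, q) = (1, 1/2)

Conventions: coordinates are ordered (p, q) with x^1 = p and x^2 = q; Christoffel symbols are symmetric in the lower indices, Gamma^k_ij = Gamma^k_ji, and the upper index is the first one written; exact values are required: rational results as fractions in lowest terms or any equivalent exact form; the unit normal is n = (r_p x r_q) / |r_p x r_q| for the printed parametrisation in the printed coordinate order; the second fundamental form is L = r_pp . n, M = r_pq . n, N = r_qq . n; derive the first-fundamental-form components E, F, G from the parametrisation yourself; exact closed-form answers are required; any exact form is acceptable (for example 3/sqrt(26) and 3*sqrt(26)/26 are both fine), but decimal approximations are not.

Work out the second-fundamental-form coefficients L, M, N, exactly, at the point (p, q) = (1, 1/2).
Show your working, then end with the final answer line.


f = 4, f' = 0, f'' = 0, h' = -3, h'' = 0
E = 9, F = 0, G = 16; answer radicand W^2 = 9
unnormalised second-form numerators: l = 0, m = 0, n = -12; L = l/sqrt(9), and similarly M = m/sqrt(W^2), N = n/sqrt(W^2)

Answer: L = 0, M = 0, N = -4


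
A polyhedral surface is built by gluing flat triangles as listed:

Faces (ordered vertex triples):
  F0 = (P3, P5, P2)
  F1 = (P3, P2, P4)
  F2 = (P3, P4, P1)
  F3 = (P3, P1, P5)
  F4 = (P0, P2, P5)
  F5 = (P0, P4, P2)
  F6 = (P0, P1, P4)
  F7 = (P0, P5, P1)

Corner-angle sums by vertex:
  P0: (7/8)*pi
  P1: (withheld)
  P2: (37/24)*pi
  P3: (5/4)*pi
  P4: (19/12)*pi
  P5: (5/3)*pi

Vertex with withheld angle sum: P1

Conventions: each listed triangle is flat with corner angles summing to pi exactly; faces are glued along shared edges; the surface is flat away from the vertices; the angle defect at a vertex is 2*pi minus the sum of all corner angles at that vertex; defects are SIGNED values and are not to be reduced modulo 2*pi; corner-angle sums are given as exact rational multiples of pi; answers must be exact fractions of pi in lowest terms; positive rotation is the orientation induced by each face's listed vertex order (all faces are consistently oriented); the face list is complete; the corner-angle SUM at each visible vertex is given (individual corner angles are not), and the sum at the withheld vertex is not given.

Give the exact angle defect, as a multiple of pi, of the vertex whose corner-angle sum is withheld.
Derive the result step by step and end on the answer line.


V = 6, E = 12, F = 8; chi = V - E + F = 2
Gauss-Bonnet: total defect = 2*pi*chi = 4*pi; visible defects sum to (37/12)*pi

Answer: defect(P1) = (11/12)*pi


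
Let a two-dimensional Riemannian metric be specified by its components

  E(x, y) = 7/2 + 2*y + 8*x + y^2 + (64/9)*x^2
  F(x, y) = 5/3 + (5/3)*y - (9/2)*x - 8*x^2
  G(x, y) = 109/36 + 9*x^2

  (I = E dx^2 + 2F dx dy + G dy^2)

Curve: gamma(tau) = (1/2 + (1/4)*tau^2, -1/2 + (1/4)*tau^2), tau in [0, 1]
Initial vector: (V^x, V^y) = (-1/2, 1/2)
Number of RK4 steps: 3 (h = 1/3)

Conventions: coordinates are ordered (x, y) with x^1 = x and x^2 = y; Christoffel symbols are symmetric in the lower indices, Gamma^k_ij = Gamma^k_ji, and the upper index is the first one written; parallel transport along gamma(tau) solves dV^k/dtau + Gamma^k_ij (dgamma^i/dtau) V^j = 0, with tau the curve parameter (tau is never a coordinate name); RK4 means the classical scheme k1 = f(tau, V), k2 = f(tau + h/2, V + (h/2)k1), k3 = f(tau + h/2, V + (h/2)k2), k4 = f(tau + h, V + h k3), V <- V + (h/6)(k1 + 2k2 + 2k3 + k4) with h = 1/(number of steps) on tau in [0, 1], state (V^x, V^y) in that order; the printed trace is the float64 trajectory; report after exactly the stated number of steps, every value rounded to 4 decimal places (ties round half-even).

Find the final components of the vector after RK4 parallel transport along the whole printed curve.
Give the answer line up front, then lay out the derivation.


Answer: V^x = -0.4764, V^y = 0.2607

gamma'(tau) = ((1/2)*tau, (1/2)*tau); f(tau, V)^k = -Gamma^k_ij(gamma(tau)) gamma'^i(tau) V^j; h = 1/3; intermediate values shown to 6 dp
curve data and Christoffel symbols at the stage parameters:
  tau = 0.000000: gamma = (0.500000, -0.500000), gamma' = (0.000000, 0.000000); Gamma_xxx = -0.136201, Gamma_xxy = 0.540404, Gamma_xyy = -0.448601, Gamma_yxx = -2.551330, Gamma_yxy = 1.202472, Gamma_yyy = -0.290410
  tau = 0.166667: gamma = (0.506944, -0.493056), gamma' = (0.083333, 0.083333); Gamma_xxx = -0.153063, Gamma_xxy = 0.549105, Gamma_xyy = -0.455574, Gamma_yxx = -2.556325, Gamma_yxy = 1.213346, Gamma_yyy = -0.297899
  tau = 0.333333: gamma = (0.527778, -0.472222), gamma' = (0.166667, 0.166667); Gamma_xxx = -0.202438, Gamma_xxy = 0.574963, Gamma_xyy = -0.476101, Gamma_yxx = -2.570329, Gamma_yxy = 1.245054, Gamma_yyy = -0.320321
  tau = 0.500000: gamma = (0.562500, -0.437500), gamma' = (0.250000, 0.250000); Gamma_xxx = -0.280786, Gamma_xxy = 0.617173, Gamma_xyy = -0.509094, Gamma_yxx = -2.590573, Gamma_yxy = 1.294941, Gamma_yyy = -0.357423
  tau = 0.666667: gamma = (0.611111, -0.388889), gamma' = (0.333333, 0.333333); Gamma_xxx = -0.382553, Gamma_xxy = 0.674191, Gamma_xyy = -0.552970, Gamma_yxx = -2.613007, Gamma_yxy = 1.358859, Gamma_yyy = -0.408450
  tau = 0.833333: gamma = (0.673611, -0.326389), gamma' = (0.416667, 0.416667); Gamma_xxx = -0.500712, Gamma_xxy = 0.743569, Gamma_xyy = -0.605838, Gamma_yxx = -2.632989, Gamma_yxy = 1.431590, Gamma_yyy = -0.471836
  tau = 1.000000: gamma = (0.750000, -0.250000), gamma' = (0.500000, 0.500000); Gamma_xxx = -0.627494, Gamma_xxy = 0.821939, Gamma_xyy = -0.665585, Gamma_yxx = -2.646034, Gamma_yxy = 1.507407, Gamma_yyy = -0.545037
step 0: V^x = -0.5000, V^y = 0.5000
step 1: k1 = (0.000000, 0.000000), k2 = (0.012605, -0.094101), k3 = (0.012658, -0.092670), k4 = (0.023052, -0.181808); V <- V + (h/6)(k1 + 2k2 + 2k3 + k4): V^x = -0.4959, V^y = 0.4691
step 2: k1 = (0.023060, -0.181843), k2 = (0.029524, -0.262240), k3 = (0.029796, -0.258751), k4 = (0.031772, -0.324467); V <- V + (h/6)(k1 + 2k2 + 2k3 + k4): V^x = -0.4863, V^y = 0.3831
step 3: k1 = (0.031791, -0.324664), k2 = (0.029788, -0.372343), k3 = (0.030278, -0.369333), k4 = (0.025968, -0.396215); V <- V + (h/6)(k1 + 2k2 + 2k3 + k4): V^x = -0.4764, V^y = 0.2607


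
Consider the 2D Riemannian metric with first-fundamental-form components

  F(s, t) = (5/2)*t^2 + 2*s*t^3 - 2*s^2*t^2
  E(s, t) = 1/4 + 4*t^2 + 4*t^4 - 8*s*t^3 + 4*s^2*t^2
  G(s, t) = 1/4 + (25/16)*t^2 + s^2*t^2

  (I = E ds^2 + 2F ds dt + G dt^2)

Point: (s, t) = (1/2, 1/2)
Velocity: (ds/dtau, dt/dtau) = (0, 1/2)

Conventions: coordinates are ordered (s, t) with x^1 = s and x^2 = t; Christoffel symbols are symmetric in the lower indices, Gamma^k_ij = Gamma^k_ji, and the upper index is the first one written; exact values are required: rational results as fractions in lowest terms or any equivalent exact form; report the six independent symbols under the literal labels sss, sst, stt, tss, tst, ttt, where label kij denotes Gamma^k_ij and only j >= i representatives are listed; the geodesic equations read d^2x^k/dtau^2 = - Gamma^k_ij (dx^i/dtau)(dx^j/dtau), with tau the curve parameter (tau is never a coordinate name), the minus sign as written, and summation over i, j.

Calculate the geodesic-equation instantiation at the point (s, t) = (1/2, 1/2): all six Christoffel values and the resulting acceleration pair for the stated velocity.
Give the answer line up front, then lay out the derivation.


Answer: Gamma_sss = 72/25, Gamma_sst = 68/25, Gamma_stt = 131/50, Gamma_tss = -144/25, Gamma_tst = -56/25, Gamma_ttt = -26/25; accelerations (d^2s/dtau^2, d^2t/dtau^2) = (-131/200, 13/50)

E = 5/4, F = 5/8, G = 45/64 at the point
E_s = 0, E_t = 4, F_s = -1/4, F_t = 11/4, G_s = 1/4, G_t = 29/16
EG - F^2 = 125/256;  g^inv = (256/125) * [[45/64, -5/8], [-5/8, 5/4]]
first-kind symbols [ij,l] = (1/2)(d_i g_jl + d_j g_il - d_l g_ij): [ss,s] = E_s/2 = 0, [ss,t] = F_s - E_t/2 = -9/4, [st,s] = E_t/2 = 2, [st,t] = G_s/2 = 1/8, [tt,s] = F_t - G_s/2 = 21/8, [tt,t] = G_t/2 = 29/32
Gamma^s_ij = (G*[ij,s] - F*[ij,t])/(EG - F^2), Gamma^t_ij = (E*[ij,t] - F*[ij,s])/(EG - F^2)
Gamma_sss = 72/25, Gamma_sst = 68/25, Gamma_stt = 131/50, Gamma_tss = -144/25, Gamma_tst = -56/25, Gamma_ttt = -26/25
d^2s/dtau^2 = -(Gamma_sss*(0)^2 + 2*Gamma_sst*(0)*(1/2) + Gamma_stt*(1/2)^2) = -131/200
d^2t/dtau^2 = -(Gamma_tss*(0)^2 + 2*Gamma_tst*(0)*(1/2) + Gamma_ttt*(1/2)^2) = 13/50


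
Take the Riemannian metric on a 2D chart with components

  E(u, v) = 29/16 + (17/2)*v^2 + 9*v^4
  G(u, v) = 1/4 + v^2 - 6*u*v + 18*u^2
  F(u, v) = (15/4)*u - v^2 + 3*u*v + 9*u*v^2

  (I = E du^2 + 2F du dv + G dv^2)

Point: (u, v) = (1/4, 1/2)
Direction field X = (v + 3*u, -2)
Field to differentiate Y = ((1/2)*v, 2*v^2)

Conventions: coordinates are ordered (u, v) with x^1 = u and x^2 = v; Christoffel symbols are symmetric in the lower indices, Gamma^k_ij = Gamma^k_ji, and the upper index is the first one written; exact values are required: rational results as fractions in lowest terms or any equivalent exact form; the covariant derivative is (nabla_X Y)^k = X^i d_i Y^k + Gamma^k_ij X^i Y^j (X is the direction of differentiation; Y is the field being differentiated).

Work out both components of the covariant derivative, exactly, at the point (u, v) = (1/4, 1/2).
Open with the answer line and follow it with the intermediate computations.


Answer: (nabla_X Y)^u = -79/83, (nabla_X Y)^v = -501/166

E = 9/2, F = 13/8, G = 7/8 at the point
E_u = 0, E_v = 13, F_u = 15/2, F_v = 2, G_u = 6, G_v = -1/2
EG - F^2 = 83/64;  g^inv = (64/83) * [[7/8, -13/8], [-13/8, 9/2]]
first-kind symbols [ij,l] = (1/2)(d_i g_jl + d_j g_il - d_l g_ij): [uu,u] = E_u/2 = 0, [uu,v] = F_u - E_v/2 = 1, [uv,u] = E_v/2 = 13/2, [uv,v] = G_u/2 = 3, [vv,u] = F_v - G_u/2 = -1, [vv,v] = G_v/2 = -1/4
Gamma^u_ij = (G*[ij,u] - F*[ij,v])/(EG - F^2), Gamma^v_ij = (E*[ij,v] - F*[ij,u])/(EG - F^2)
Gamma_uuu = -104/83, Gamma_uuv = 52/83, Gamma_uvv = -30/83, Gamma_vuu = 288/83, Gamma_vuv = 188/83, Gamma_vvv = 32/83
X = (5/4, -2), Y = (1/4, 1/2) at the point


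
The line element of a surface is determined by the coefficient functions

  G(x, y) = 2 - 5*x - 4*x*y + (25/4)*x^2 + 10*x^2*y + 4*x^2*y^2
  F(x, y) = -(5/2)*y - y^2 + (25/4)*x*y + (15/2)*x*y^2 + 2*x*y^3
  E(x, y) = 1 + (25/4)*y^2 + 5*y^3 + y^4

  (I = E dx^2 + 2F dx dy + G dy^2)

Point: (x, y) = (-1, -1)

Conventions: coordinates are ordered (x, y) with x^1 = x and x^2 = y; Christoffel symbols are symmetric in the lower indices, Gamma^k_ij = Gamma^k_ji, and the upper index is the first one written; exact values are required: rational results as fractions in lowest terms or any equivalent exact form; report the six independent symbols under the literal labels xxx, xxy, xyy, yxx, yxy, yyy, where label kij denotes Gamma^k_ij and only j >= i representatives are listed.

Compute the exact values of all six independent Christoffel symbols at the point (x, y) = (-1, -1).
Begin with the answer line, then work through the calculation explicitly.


Answer: Gamma_xxx = 0, Gamma_xxy = -3/22, Gamma_xyy = 6/11, Gamma_yxx = 0, Gamma_yxy = -3/22, Gamma_yyy = 6/11

E = 13/4, F = 9/4, G = 13/4 at the point
E_x = 0, E_y = -3/2, F_x = -3/4, F_y = 9/4, G_x = -3/2, G_y = 6
EG - F^2 = 11/2;  g^inv = (2/11) * [[13/4, -9/4], [-9/4, 13/4]]
first-kind symbols [ij,l] = (1/2)(d_i g_jl + d_j g_il - d_l g_ij): [xx,x] = E_x/2 = 0, [xx,y] = F_x - E_y/2 = 0, [xy,x] = E_y/2 = -3/4, [xy,y] = G_x/2 = -3/4, [yy,x] = F_y - G_x/2 = 3, [yy,y] = G_y/2 = 3
Gamma^x_ij = (G*[ij,x] - F*[ij,y])/(EG - F^2), Gamma^y_ij = (E*[ij,y] - F*[ij,x])/(EG - F^2)


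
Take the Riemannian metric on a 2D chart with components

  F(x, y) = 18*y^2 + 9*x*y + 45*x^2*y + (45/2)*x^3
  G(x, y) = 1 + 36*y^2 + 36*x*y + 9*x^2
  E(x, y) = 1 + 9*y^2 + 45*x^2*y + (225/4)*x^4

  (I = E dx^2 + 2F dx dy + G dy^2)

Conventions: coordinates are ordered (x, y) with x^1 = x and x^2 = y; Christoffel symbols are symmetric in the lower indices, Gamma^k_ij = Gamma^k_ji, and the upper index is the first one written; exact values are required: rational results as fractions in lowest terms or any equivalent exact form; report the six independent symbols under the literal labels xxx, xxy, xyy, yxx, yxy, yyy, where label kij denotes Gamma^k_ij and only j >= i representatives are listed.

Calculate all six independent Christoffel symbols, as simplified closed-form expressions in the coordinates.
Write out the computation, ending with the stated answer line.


E = 1 + 9*y^2 + 45*x^2*y + (225/4)*x^4; F = 18*y^2 + 9*x*y + 45*x^2*y + (45/2)*x^3; G = 1 + 36*y^2 + 36*x*y + 9*x^2
Gamma^k_ij = (1/2) g^{kl} (d_i g_jl + d_j g_il - d_l g_ij), with g^inv = (1/(EG-F^2)) [[G, -F], [-F, E]]
first partials: E_x = 90*x*y + 225*x^3, E_y = 18*y + 45*x^2, F_x = 9*y + 90*x*y + (135/2)*x^2, F_y = 36*y + 9*x + 45*x^2, G_x = 36*y + 18*x, G_y = 72*y + 36*x
D = EG - F^2 = 1 + 45*y^2 + 36*x*y + 9*x^2 + 45*x^2*y + (225/4)*x^4
expanded: Gamma^x_xx = (G E_x - 2F F_x + F E_y)/(2D), Gamma^x_xy = (G E_y - F G_x)/(2D), Gamma^x_yy = (2G F_y - G G_x - F G_y)/(2D), Gamma^y_xx = (2E F_x - E E_y - F E_x)/(2D), Gamma^y_xy = (E G_x - F E_y)/(2D), Gamma^y_yy = (E G_y - 2F F_y + F G_x)/(2D); substitute and cancel common factors

Answer: Gamma_xxx = (450*x^3 + 180*x*y)/(225*x^4 + 180*x^2*y + 36*x^2 + 144*x*y + 180*y^2 + 4), Gamma_xxy = (90*x^2 + 36*y)/(225*x^4 + 180*x^2*y + 36*x^2 + 144*x*y + 180*y^2 + 4), Gamma_xyy = (180*x^2 + 72*y)/(225*x^4 + 180*x^2*y + 36*x^2 + 144*x*y + 180*y^2 + 4), Gamma_yxx = (180*x^2 + 360*x*y)/(225*x^4 + 180*x^2*y + 36*x^2 + 144*x*y + 180*y^2 + 4), Gamma_yxy = (36*x + 72*y)/(225*x^4 + 180*x^2*y + 36*x^2 + 144*x*y + 180*y^2 + 4), Gamma_yyy = (72*x + 144*y)/(225*x^4 + 180*x^2*y + 36*x^2 + 144*x*y + 180*y^2 + 4)


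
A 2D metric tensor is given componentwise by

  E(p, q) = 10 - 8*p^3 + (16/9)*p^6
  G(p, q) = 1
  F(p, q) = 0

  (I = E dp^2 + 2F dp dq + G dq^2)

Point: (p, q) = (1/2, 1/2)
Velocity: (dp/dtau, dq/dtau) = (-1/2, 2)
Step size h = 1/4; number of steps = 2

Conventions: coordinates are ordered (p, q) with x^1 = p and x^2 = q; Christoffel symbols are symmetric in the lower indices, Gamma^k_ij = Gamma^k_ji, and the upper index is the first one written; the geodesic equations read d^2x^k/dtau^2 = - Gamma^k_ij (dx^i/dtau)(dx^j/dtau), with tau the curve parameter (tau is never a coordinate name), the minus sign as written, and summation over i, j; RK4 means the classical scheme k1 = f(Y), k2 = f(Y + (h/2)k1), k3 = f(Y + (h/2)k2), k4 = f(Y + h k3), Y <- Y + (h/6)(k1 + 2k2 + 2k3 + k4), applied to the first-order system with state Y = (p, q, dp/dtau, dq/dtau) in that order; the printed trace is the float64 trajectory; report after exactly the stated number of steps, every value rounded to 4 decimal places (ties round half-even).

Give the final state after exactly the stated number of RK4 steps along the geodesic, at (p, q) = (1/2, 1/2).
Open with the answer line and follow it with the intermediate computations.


Answer: p = 0.2567, q = 1.5000, dp/dtau = -0.4783, dq/dtau = 2.0000

f(Y) = (dp/dtau, dq/dtau, -Gamma^p_ij Y'^i Y'^j, -Gamma^q_ij Y'^i Y'^j) with the Gammas evaluated at the stage position; h = 0.250000; intermediate values shown to 6 dp
step 0: p = 0.5000, q = 0.5000, dp/dtau = -0.5000, dq/dtau = 2.0000
step 1:
  k1: at (p, q) = (0.500000, 0.500000), (dp/dtau, dq/dtau) = (-0.500000, 2.000000); Gamma_ppp = -0.313846, Gamma_ppq = 0.000000, Gamma_pqq = 0.000000, Gamma_qpp = 0.000000, Gamma_qpq = 0.000000, Gamma_qqq = 0.000000; k1 = (-0.500000, 2.000000, 0.078462, 0.000000)
  k2: at (p, q) = (0.437500, 0.750000), (dp/dtau, dq/dtau) = (-0.490192, 2.000000); Gamma_ppp = -0.236701, Gamma_ppq = 0.000000, Gamma_pqq = 0.000000, Gamma_qpp = 0.000000, Gamma_qpq = 0.000000, Gamma_qqq = 0.000000; k2 = (-0.490192, 2.000000, 0.056877, 0.000000)
  k3: at (p, q) = (0.438726, 0.750000), (dp/dtau, dq/dtau) = (-0.492890, 2.000000); Gamma_ppp = -0.238090, Gamma_ppq = 0.000000, Gamma_pqq = 0.000000, Gamma_qpp = 0.000000, Gamma_qpq = 0.000000, Gamma_qqq = 0.000000; k3 = (-0.492890, 2.000000, 0.057842, 0.000000)
  k4: at (p, q) = (0.376777, 1.000000), (dp/dtau, dq/dtau) = (-0.485540, 2.000000); Gamma_ppp = -0.173646, Gamma_ppq = 0.000000, Gamma_pqq = 0.000000, Gamma_qpp = 0.000000, Gamma_qpq = 0.000000, Gamma_qqq = 0.000000; k4 = (-0.485540, 2.000000, 0.040937, 0.000000)
  Y <- Y + (h/6)(k1 + 2k2 + 2k3 + k4): p = 0.3770, q = 1.0000, dp/dtau = -0.4855, dq/dtau = 2.0000
step 2:
  k1: at (p, q) = (0.377012, 1.000000), (dp/dtau, dq/dtau) = (-0.485465, 2.000000); Gamma_ppp = -0.173869, Gamma_ppq = 0.000000, Gamma_pqq = 0.000000, Gamma_qpp = 0.000000, Gamma_qpq = 0.000000, Gamma_qqq = 0.000000; k1 = (-0.485465, 2.000000, 0.040977, 0.000000)
  k2: at (p, q) = (0.316329, 1.250000), (dp/dtau, dq/dtau) = (-0.480343, 2.000000); Gamma_ppp = -0.121441, Gamma_ppq = 0.000000, Gamma_pqq = 0.000000, Gamma_qpp = 0.000000, Gamma_qpq = 0.000000, Gamma_qqq = 0.000000; k2 = (-0.480343, 2.000000, 0.028020, 0.000000)
  k3: at (p, q) = (0.316969, 1.250000), (dp/dtau, dq/dtau) = (-0.481963, 2.000000); Gamma_ppp = -0.121942, Gamma_ppq = 0.000000, Gamma_pqq = 0.000000, Gamma_qpp = 0.000000, Gamma_qpq = 0.000000, Gamma_qqq = 0.000000; k3 = (-0.481963, 2.000000, 0.028326, 0.000000)
  k4: at (p, q) = (0.256522, 1.500000), (dp/dtau, dq/dtau) = (-0.478384, 2.000000); Gamma_ppp = -0.079440, Gamma_ppq = 0.000000, Gamma_pqq = 0.000000, Gamma_qpp = 0.000000, Gamma_qpq = 0.000000, Gamma_qqq = 0.000000; k4 = (-0.478384, 2.000000, 0.018180, 0.000000)
  Y <- Y + (h/6)(k1 + 2k2 + 2k3 + k4): p = 0.2567, q = 1.5000, dp/dtau = -0.4783, dq/dtau = 2.0000


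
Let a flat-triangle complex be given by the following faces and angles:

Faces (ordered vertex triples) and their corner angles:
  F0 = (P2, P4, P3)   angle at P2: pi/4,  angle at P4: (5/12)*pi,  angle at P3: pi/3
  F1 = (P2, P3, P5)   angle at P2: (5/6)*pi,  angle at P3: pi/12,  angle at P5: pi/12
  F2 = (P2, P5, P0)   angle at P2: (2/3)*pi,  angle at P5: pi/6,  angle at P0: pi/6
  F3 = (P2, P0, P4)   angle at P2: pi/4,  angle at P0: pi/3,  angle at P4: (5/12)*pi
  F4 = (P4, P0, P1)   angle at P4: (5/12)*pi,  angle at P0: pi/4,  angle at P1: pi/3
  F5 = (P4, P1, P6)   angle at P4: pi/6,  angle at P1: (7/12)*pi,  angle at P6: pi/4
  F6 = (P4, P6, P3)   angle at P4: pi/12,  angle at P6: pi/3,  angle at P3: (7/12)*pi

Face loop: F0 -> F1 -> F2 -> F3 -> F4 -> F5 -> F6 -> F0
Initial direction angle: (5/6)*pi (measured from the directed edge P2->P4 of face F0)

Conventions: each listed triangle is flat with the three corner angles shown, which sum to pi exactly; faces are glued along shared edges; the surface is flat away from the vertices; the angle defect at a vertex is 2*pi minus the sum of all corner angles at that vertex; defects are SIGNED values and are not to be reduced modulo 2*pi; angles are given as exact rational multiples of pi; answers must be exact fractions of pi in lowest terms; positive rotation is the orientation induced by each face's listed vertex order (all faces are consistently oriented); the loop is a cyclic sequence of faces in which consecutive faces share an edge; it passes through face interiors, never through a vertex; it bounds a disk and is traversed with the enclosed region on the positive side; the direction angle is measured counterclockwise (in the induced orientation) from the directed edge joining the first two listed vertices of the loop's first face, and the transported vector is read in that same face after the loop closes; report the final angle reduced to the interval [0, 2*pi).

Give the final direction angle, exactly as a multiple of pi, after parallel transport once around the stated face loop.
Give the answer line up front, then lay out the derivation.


Answer: final direction angle = (4/3)*pi

enclosed vertex P2: corner angles sum to 2*pi, defect = 2*pi - 2*pi = 0
enclosed vertex P4: corner angles sum to (3/2)*pi, defect = 2*pi - (3/2)*pi = pi/2
summing the enclosed defects onto the initial angle, mod 2*pi in the induced orientation:
final angle = (5/6)*pi + pi/2 = (4/3)*pi (mod 2*pi)


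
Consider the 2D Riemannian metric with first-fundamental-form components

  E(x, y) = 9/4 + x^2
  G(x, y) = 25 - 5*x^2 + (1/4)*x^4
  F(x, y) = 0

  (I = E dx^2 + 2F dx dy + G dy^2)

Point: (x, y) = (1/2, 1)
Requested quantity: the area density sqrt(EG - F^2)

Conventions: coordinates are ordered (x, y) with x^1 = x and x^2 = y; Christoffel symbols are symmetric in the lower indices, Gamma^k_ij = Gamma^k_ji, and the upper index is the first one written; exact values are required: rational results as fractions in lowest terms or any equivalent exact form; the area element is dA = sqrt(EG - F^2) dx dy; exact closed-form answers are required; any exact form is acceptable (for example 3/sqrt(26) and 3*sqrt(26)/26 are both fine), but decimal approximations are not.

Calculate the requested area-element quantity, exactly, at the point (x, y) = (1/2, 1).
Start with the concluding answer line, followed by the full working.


Answer: sqrt(EG - F^2) = 39*sqrt(10)/16

E = 5/2, F = 0, G = 1521/64; EG - F^2 = 7605/128


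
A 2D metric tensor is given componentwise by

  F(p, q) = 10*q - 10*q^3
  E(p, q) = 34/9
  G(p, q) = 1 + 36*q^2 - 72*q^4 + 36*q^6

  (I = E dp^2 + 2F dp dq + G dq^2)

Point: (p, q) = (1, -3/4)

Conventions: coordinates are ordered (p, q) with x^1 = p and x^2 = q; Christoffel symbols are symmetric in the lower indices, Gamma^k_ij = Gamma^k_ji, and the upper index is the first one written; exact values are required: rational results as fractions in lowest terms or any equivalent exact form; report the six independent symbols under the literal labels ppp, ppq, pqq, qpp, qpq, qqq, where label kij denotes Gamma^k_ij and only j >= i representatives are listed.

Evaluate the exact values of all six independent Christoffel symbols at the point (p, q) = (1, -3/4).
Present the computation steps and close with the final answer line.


E = 34/9, F = -105/32, G = 4993/1024 at the point
E_p = 0, E_q = 0, F_p = 0, F_q = -55/8, G_p = 0, G_q = 2079/128
EG - F^2 = 70537/9216;  g^inv = (9216/70537) * [[4993/1024, 105/32], [105/32, 34/9]]
first-kind symbols [ij,l] = (1/2)(d_i g_jl + d_j g_il - d_l g_ij): [pp,p] = E_p/2 = 0, [pp,q] = F_p - E_q/2 = 0, [pq,p] = E_q/2 = 0, [pq,q] = G_p/2 = 0, [qq,p] = F_q - G_p/2 = -55/8, [qq,q] = G_q/2 = 2079/256
Gamma^p_ij = (G*[ij,p] - F*[ij,q])/(EG - F^2), Gamma^q_ij = (E*[ij,q] - F*[ij,p])/(EG - F^2)

Answer: Gamma_ppp = 0, Gamma_ppq = 0, Gamma_pqq = -63360/70537, Gamma_qpp = 0, Gamma_qpq = 0, Gamma_qqq = 74844/70537


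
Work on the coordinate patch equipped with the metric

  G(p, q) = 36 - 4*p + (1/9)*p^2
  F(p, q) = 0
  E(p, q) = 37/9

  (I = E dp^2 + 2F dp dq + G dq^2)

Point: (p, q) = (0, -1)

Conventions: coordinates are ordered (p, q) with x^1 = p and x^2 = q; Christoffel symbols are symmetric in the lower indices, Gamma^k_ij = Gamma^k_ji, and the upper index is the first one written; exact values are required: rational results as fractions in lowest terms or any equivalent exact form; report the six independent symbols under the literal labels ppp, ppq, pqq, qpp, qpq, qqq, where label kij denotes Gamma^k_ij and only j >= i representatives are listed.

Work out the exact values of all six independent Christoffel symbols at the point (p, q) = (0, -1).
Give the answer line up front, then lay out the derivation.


Answer: Gamma_ppp = 0, Gamma_ppq = 0, Gamma_pqq = 18/37, Gamma_qpp = 0, Gamma_qpq = -1/18, Gamma_qqq = 0

E = 37/9, F = 0, G = 36 at the point
E_p = 0, E_q = 0, F_p = 0, F_q = 0, G_p = -4, G_q = 0
EG - F^2 = 148;  g^inv = (1/148) * [[36, 0], [0, 37/9]]
first-kind symbols [ij,l] = (1/2)(d_i g_jl + d_j g_il - d_l g_ij): [pp,p] = E_p/2 = 0, [pp,q] = F_p - E_q/2 = 0, [pq,p] = E_q/2 = 0, [pq,q] = G_p/2 = -2, [qq,p] = F_q - G_p/2 = 2, [qq,q] = G_q/2 = 0
Gamma^p_ij = (G*[ij,p] - F*[ij,q])/(EG - F^2), Gamma^q_ij = (E*[ij,q] - F*[ij,p])/(EG - F^2)


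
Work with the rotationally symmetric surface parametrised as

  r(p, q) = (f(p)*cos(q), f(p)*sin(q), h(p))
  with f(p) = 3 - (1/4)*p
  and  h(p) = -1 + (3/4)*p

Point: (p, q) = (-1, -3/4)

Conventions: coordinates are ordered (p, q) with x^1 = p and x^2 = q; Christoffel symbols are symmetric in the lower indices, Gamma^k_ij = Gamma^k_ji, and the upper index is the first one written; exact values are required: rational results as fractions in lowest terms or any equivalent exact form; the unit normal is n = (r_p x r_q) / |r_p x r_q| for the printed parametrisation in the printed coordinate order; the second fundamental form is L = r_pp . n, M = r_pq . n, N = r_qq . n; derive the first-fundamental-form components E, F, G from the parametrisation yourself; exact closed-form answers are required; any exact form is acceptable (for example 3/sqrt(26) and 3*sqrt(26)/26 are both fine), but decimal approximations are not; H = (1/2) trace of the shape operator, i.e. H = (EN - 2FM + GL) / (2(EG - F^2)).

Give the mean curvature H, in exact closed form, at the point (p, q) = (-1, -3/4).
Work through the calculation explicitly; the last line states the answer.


f = 13/4, f' = -1/4, f'' = 0, h' = 3/4, h'' = 0
E = 5/8, F = 0, G = 169/16; answer radicand W^2 = 5/8
unnormalised second-form numerators: l = 0, m = 0, n = 39/16; L = l/sqrt(5/8), and similarly M = m/sqrt(W^2), N = n/sqrt(W^2)
H = (E*n - 2*F*m + G*l) / (2*(EG - F^2)*sqrt(W^2)); E*n - 2*F*m + G*l = 195/128, EG - F^2 = 845/128, so H = (3/26)/sqrt(5/8)

Answer: H = 3*sqrt(10)/65


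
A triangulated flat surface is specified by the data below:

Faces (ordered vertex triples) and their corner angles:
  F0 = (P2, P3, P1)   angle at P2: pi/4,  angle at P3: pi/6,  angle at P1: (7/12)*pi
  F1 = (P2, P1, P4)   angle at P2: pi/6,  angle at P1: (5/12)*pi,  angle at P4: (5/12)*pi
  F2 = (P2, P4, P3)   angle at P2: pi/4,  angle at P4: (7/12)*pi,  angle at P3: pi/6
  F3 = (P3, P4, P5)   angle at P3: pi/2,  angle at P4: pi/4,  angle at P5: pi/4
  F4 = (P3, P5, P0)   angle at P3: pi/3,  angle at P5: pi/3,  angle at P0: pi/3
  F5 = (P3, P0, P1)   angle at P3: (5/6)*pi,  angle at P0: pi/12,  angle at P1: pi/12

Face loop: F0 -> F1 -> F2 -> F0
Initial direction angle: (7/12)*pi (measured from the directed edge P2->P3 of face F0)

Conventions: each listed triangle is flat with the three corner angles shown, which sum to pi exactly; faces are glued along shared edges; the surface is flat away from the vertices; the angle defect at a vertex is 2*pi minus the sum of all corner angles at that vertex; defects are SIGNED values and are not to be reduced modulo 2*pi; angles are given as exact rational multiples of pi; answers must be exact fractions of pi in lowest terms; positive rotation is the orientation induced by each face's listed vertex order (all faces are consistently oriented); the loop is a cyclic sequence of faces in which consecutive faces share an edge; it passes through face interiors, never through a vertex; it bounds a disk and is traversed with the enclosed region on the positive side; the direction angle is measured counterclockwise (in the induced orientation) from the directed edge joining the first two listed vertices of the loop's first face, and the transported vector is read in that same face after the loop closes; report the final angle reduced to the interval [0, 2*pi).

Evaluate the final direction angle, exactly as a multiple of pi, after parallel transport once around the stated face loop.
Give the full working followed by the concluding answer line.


enclosed vertex P2: corner angles sum to (2/3)*pi, defect = 2*pi - (2/3)*pi = (4/3)*pi
the rotation equals the total enclosed defect, so the final angle is initial + defects (mod 2*pi)
final angle = (7/12)*pi + (4/3)*pi = (23/12)*pi (mod 2*pi)

Answer: final direction angle = (23/12)*pi


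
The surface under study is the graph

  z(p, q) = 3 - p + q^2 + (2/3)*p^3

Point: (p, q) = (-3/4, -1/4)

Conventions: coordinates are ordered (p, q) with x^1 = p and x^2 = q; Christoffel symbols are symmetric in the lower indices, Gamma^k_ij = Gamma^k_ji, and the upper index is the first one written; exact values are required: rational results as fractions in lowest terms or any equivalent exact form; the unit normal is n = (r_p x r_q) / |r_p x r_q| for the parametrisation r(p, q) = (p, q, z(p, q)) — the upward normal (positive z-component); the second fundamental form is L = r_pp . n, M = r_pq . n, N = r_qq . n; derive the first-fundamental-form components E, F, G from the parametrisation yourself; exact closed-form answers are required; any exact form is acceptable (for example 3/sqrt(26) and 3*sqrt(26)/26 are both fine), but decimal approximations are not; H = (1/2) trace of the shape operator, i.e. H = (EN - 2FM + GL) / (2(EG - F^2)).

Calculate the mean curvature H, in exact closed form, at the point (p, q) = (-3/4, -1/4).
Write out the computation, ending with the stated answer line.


z_p = 1/8, z_q = -1/2, z_pp = -3, z_pq = 0, z_qq = 2
E = 65/64, F = -1/16, G = 5/4; answer radicand W^2 = 81/64
unnormalised second-form numerators: l = -3, m = 0, n = 2; L = l/sqrt(81/64), and similarly M = m/sqrt(W^2), N = n/sqrt(W^2)
H = (E*n - 2*F*m + G*l) / (2*(EG - F^2)*sqrt(W^2)); E*n - 2*F*m + G*l = -55/32, EG - F^2 = 81/64, so H = (-55/81)/sqrt(81/64)

Answer: H = -440/729


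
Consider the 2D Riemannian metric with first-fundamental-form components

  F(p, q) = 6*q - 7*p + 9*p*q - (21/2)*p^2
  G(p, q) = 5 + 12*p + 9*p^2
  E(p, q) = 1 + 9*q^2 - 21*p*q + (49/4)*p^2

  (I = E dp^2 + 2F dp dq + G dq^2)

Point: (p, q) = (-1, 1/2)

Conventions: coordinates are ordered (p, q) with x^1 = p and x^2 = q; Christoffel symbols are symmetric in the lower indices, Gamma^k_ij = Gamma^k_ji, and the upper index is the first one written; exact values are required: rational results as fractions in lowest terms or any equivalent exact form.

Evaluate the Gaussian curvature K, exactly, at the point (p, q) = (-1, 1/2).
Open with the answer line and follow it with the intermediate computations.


Answer: K = -1/81

E = 26, F = -5, G = 2, EG - F^2 = 27 at the point
E_p = -35, E_q = 30, F_p = 37/2, F_q = -3, G_p = -6, G_q = 0
E_qq = 18, F_pq = 9, G_pp = 18
K follows from Brioschi's formula, (det M1 - det M2)/(EG - F^2)^2.
M1 = [[-E_qq/2 + F_pq - G_pp/2, E_p/2, F_p - E_q/2], [F_q - G_p/2, E, F], [G_q/2, F, G]] = [[-9, -35/2, 7/2], [0, 26, -5], [0, -5, 2]]; det M1 = -243
M2 = [[0, E_q/2, G_p/2], [E_q/2, E, F], [G_p/2, F, G]] = [[0, 15, -3], [15, 26, -5], [-3, -5, 2]]; det M2 = -234
det M1 - det M2 = -9; K = -9 / (27)^2 = -1/81


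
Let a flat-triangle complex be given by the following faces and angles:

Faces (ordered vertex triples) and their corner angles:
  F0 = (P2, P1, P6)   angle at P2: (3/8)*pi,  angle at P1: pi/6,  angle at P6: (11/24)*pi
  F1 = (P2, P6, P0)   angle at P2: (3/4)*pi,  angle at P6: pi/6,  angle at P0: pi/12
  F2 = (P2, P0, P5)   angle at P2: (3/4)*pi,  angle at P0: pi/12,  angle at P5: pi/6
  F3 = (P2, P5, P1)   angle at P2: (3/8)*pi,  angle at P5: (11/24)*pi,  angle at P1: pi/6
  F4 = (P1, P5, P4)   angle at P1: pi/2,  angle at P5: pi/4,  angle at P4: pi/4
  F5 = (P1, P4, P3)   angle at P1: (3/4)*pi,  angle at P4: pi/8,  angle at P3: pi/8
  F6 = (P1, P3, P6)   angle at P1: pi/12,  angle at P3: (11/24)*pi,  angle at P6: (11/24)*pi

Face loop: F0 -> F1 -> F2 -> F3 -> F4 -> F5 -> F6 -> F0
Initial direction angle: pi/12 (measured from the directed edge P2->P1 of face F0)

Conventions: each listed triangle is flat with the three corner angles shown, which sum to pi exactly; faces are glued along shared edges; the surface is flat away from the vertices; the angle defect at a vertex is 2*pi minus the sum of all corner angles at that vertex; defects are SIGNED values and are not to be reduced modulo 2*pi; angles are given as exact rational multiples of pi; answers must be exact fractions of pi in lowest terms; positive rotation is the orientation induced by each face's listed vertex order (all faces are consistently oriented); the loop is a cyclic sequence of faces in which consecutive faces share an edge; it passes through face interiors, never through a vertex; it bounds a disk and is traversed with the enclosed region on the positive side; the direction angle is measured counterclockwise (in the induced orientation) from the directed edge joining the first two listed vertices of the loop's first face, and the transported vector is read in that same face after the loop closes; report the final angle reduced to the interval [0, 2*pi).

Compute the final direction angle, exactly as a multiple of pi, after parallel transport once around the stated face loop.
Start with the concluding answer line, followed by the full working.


Answer: final direction angle = pi/6

enclosed vertex P1: corner angles sum to (5/3)*pi, defect = 2*pi - (5/3)*pi = pi/3
enclosed vertex P2: corner angles sum to (9/4)*pi, defect = 2*pi - (9/4)*pi = -pi/4
the final direction is the initial angle plus the enclosed defects, taken mod 2*pi in the induced orientation
final angle = pi/12 + pi/12 = pi/6 (mod 2*pi)
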